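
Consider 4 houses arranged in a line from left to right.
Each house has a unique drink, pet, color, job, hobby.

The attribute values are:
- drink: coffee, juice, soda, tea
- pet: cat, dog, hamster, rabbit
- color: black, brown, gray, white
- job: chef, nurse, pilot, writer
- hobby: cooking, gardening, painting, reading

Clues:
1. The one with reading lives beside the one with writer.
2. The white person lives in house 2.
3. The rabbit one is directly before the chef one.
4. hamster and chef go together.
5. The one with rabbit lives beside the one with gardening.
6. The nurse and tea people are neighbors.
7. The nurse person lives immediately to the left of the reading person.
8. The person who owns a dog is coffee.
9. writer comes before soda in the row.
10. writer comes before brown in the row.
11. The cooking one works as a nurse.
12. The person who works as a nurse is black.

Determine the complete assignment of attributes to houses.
Solution:

House | Drink | Pet | Color | Job | Hobby
-----------------------------------------
  1   | coffee | dog | black | nurse | cooking
  2   | tea | cat | white | pilot | reading
  3   | juice | rabbit | gray | writer | painting
  4   | soda | hamster | brown | chef | gardening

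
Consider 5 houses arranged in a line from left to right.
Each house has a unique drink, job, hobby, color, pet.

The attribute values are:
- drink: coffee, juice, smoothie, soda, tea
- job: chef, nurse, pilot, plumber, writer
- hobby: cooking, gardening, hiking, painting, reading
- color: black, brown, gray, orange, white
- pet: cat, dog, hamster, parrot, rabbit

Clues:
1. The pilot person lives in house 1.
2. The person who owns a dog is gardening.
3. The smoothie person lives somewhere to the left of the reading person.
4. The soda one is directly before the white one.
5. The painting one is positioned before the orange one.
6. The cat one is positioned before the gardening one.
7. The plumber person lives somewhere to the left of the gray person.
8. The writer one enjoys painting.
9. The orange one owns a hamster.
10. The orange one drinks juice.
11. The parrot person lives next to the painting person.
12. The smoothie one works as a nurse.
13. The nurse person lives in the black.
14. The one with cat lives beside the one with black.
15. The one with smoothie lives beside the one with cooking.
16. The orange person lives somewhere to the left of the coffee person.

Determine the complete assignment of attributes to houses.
Solution:

House | Drink | Job | Hobby | Color | Pet
-----------------------------------------
  1   | soda | pilot | hiking | brown | parrot
  2   | tea | writer | painting | white | cat
  3   | smoothie | nurse | gardening | black | dog
  4   | juice | plumber | cooking | orange | hamster
  5   | coffee | chef | reading | gray | rabbit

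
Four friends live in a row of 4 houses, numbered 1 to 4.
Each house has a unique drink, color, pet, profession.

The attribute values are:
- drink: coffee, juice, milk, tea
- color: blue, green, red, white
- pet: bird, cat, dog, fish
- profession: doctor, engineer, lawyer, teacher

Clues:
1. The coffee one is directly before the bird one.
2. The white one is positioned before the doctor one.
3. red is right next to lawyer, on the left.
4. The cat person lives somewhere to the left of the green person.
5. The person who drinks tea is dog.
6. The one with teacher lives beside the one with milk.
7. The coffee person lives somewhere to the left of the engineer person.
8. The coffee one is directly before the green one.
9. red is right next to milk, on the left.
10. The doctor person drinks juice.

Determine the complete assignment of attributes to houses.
Solution:

House | Drink | Color | Pet | Profession
----------------------------------------
  1   | coffee | red | cat | teacher
  2   | milk | green | bird | lawyer
  3   | tea | white | dog | engineer
  4   | juice | blue | fish | doctor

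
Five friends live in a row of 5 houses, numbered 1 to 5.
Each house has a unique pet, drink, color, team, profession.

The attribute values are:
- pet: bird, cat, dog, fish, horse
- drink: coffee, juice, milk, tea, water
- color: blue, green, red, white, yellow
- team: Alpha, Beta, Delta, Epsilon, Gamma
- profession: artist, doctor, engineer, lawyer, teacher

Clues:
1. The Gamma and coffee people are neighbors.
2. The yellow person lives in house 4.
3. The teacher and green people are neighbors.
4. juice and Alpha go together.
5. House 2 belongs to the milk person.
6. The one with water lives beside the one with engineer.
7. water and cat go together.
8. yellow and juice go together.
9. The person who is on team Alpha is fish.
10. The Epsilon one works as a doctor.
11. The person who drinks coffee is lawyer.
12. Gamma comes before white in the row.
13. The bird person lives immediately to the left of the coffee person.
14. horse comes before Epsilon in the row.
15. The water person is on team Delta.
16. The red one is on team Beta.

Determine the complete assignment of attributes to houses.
Solution:

House | Pet | Drink | Color | Team | Profession
-----------------------------------------------
  1   | cat | water | blue | Delta | teacher
  2   | bird | milk | green | Gamma | engineer
  3   | horse | coffee | red | Beta | lawyer
  4   | fish | juice | yellow | Alpha | artist
  5   | dog | tea | white | Epsilon | doctor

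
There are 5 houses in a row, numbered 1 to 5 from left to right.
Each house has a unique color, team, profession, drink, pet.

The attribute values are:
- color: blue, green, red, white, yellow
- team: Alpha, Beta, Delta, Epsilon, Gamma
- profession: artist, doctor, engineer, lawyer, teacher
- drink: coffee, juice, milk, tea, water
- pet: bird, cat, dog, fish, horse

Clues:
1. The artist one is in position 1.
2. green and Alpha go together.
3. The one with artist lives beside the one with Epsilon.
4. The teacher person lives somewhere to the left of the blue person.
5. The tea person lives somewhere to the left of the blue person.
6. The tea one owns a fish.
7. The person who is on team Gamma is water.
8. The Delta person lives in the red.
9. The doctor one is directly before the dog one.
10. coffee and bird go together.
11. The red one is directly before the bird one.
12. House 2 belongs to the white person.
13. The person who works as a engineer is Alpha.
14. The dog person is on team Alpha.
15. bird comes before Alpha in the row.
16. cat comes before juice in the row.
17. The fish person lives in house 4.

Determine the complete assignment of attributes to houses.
Solution:

House | Color | Team | Profession | Drink | Pet
-----------------------------------------------
  1   | red | Delta | artist | milk | cat
  2   | white | Epsilon | doctor | coffee | bird
  3   | green | Alpha | engineer | juice | dog
  4   | yellow | Beta | teacher | tea | fish
  5   | blue | Gamma | lawyer | water | horse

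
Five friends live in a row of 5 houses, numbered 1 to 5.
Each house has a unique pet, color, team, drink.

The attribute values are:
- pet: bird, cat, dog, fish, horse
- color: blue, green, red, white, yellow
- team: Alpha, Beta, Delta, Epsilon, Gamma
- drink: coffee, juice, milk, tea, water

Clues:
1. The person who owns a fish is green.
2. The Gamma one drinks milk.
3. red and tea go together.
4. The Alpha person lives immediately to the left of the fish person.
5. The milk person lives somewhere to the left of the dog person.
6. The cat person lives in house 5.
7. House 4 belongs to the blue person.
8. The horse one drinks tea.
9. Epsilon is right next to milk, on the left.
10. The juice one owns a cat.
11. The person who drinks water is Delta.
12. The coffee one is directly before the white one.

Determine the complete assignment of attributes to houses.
Solution:

House | Pet | Color | Team | Drink
----------------------------------
  1   | horse | red | Alpha | tea
  2   | fish | green | Epsilon | coffee
  3   | bird | white | Gamma | milk
  4   | dog | blue | Delta | water
  5   | cat | yellow | Beta | juice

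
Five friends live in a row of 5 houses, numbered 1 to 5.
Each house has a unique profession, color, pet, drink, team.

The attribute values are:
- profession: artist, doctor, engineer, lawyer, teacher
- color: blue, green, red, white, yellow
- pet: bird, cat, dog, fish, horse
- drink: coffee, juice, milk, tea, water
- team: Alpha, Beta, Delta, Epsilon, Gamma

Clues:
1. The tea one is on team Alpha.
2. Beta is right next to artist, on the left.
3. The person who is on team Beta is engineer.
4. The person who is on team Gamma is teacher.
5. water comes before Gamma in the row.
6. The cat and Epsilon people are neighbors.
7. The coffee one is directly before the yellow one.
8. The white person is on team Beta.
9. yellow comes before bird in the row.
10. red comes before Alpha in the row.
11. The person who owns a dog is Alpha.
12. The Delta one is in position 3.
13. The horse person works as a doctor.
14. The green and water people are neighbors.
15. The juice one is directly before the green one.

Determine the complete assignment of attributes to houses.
Solution:

House | Profession | Color | Pet | Drink | Team
-----------------------------------------------
  1   | engineer | white | cat | juice | Beta
  2   | artist | green | fish | coffee | Epsilon
  3   | doctor | yellow | horse | water | Delta
  4   | teacher | red | bird | milk | Gamma
  5   | lawyer | blue | dog | tea | Alpha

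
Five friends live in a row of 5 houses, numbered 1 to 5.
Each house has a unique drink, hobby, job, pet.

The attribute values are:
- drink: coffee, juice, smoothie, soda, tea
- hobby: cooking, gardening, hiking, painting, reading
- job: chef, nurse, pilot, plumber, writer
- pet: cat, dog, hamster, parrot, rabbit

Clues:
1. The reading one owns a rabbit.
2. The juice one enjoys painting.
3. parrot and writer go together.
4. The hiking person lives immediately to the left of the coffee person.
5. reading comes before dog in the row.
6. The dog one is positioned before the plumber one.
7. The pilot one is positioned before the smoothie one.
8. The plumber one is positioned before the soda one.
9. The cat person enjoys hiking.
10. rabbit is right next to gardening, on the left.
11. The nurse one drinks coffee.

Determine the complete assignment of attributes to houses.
Solution:

House | Drink | Hobby | Job | Pet
---------------------------------
  1   | tea | hiking | pilot | cat
  2   | coffee | reading | nurse | rabbit
  3   | smoothie | gardening | chef | dog
  4   | juice | painting | plumber | hamster
  5   | soda | cooking | writer | parrot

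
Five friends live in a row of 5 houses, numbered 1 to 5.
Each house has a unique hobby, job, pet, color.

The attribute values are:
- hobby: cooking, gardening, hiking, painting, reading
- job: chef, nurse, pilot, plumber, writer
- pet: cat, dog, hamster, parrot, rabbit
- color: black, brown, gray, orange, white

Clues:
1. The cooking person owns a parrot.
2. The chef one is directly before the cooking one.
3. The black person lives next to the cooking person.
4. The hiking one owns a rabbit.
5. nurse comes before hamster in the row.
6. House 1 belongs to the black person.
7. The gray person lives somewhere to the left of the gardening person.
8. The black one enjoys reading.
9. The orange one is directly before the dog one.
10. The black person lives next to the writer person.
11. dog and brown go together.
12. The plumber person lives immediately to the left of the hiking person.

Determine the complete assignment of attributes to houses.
Solution:

House | Hobby | Job | Pet | Color
---------------------------------
  1   | reading | chef | cat | black
  2   | cooking | writer | parrot | orange
  3   | painting | plumber | dog | brown
  4   | hiking | nurse | rabbit | gray
  5   | gardening | pilot | hamster | white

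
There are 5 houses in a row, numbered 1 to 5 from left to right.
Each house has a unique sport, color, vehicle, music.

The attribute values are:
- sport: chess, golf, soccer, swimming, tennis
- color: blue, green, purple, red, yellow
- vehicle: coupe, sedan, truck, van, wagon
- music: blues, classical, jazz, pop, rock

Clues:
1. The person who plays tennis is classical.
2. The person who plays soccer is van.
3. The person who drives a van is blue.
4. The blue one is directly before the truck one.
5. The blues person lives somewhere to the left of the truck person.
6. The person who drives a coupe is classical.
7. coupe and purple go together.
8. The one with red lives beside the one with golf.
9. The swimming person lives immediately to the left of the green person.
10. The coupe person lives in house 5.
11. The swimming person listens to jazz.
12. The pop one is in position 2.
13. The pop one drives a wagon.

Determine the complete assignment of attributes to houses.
Solution:

House | Sport | Color | Vehicle | Music
---------------------------------------
  1   | swimming | red | sedan | jazz
  2   | golf | green | wagon | pop
  3   | soccer | blue | van | blues
  4   | chess | yellow | truck | rock
  5   | tennis | purple | coupe | classical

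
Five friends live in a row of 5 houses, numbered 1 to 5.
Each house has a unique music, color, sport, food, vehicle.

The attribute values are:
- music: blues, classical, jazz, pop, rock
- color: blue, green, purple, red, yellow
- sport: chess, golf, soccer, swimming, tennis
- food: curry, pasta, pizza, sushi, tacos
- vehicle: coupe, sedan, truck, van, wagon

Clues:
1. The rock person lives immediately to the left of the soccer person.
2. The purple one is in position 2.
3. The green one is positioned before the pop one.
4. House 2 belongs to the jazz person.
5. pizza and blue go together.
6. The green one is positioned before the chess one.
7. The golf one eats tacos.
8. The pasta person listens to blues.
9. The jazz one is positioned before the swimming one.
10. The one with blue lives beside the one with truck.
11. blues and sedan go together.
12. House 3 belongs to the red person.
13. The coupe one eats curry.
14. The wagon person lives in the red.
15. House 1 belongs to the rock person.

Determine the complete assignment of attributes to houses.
Solution:

House | Music | Color | Sport | Food | Vehicle
----------------------------------------------
  1   | rock | blue | tennis | pizza | van
  2   | jazz | purple | soccer | sushi | truck
  3   | classical | red | golf | tacos | wagon
  4   | blues | green | swimming | pasta | sedan
  5   | pop | yellow | chess | curry | coupe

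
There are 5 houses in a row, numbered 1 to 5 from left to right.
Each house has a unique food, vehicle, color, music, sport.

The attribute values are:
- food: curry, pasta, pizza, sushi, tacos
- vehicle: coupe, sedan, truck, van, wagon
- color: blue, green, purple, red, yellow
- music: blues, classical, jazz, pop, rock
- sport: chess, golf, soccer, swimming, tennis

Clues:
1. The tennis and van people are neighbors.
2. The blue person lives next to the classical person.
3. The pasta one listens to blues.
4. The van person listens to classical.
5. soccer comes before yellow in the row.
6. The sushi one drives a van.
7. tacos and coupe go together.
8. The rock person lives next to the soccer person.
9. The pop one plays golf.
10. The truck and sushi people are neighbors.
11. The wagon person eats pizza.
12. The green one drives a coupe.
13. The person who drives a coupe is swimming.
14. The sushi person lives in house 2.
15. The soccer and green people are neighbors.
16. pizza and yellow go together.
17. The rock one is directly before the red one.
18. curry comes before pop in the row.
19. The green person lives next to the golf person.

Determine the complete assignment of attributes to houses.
Solution:

House | Food | Vehicle | Color | Music | Sport
----------------------------------------------
  1   | curry | truck | blue | rock | tennis
  2   | sushi | van | red | classical | soccer
  3   | tacos | coupe | green | jazz | swimming
  4   | pizza | wagon | yellow | pop | golf
  5   | pasta | sedan | purple | blues | chess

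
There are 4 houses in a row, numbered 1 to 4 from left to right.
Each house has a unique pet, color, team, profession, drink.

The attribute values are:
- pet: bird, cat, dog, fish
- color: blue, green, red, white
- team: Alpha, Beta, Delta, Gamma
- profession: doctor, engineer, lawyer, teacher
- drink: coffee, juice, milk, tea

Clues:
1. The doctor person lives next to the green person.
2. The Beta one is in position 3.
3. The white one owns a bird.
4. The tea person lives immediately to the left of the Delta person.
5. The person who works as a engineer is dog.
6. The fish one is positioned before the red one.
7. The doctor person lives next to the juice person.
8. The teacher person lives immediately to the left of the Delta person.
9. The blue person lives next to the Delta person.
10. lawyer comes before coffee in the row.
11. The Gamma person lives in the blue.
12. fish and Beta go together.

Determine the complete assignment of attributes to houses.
Solution:

House | Pet | Color | Team | Profession | Drink
-----------------------------------------------
  1   | cat | blue | Gamma | teacher | tea
  2   | bird | white | Delta | doctor | milk
  3   | fish | green | Beta | lawyer | juice
  4   | dog | red | Alpha | engineer | coffee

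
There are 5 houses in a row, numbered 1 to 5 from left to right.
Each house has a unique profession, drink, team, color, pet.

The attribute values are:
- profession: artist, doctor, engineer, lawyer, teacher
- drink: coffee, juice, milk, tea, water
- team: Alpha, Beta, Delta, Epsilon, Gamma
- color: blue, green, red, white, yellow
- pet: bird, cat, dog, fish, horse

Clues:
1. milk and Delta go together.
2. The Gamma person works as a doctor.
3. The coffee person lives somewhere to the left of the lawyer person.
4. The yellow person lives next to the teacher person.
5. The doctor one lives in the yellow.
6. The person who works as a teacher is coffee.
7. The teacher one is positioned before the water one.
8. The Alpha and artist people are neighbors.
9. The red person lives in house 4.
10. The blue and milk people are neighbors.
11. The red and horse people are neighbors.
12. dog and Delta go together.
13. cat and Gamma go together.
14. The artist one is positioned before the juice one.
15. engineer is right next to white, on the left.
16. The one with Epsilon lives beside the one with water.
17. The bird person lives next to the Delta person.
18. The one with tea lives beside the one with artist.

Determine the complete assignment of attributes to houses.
Solution:

House | Profession | Drink | Team | Color | Pet
-----------------------------------------------
  1   | engineer | tea | Alpha | blue | bird
  2   | artist | milk | Delta | white | dog
  3   | doctor | juice | Gamma | yellow | cat
  4   | teacher | coffee | Epsilon | red | fish
  5   | lawyer | water | Beta | green | horse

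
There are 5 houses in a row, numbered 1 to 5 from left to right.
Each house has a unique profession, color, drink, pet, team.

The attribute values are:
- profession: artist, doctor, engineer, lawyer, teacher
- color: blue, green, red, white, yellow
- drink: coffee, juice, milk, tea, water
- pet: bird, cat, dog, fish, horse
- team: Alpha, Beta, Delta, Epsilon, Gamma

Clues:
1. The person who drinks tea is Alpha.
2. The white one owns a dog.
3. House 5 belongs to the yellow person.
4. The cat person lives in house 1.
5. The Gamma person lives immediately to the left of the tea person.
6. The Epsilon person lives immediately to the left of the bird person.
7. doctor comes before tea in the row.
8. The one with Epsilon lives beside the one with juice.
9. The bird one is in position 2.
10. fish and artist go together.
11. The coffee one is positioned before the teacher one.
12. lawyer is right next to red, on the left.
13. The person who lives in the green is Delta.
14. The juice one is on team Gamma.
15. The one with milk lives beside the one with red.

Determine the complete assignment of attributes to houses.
Solution:

House | Profession | Color | Drink | Pet | Team
-----------------------------------------------
  1   | lawyer | blue | milk | cat | Epsilon
  2   | doctor | red | juice | bird | Gamma
  3   | engineer | white | tea | dog | Alpha
  4   | artist | green | coffee | fish | Delta
  5   | teacher | yellow | water | horse | Beta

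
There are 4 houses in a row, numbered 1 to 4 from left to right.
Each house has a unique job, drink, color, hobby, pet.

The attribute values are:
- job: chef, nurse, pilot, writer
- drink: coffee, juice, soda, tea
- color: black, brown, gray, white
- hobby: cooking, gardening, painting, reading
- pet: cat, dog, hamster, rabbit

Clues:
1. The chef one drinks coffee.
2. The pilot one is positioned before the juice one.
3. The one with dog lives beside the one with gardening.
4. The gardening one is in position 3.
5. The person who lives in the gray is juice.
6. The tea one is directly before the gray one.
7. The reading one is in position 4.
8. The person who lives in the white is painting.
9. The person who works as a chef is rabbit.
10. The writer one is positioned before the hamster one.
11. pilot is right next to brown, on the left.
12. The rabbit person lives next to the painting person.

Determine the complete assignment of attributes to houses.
Solution:

House | Job | Drink | Color | Hobby | Pet
-----------------------------------------
  1   | chef | coffee | black | cooking | rabbit
  2   | pilot | soda | white | painting | dog
  3   | writer | tea | brown | gardening | cat
  4   | nurse | juice | gray | reading | hamster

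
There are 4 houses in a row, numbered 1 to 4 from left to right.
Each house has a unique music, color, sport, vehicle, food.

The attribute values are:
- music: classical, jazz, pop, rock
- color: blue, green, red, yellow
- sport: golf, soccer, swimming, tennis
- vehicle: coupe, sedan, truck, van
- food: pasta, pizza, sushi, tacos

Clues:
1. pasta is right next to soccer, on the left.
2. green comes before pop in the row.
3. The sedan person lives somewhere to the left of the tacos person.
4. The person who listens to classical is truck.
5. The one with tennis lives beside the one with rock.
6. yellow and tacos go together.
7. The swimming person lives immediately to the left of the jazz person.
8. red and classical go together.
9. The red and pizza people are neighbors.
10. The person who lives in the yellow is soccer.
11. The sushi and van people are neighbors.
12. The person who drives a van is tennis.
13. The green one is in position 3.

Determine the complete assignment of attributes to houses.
Solution:

House | Music | Color | Sport | Vehicle | Food
----------------------------------------------
  1   | classical | red | swimming | truck | sushi
  2   | jazz | blue | tennis | van | pizza
  3   | rock | green | golf | sedan | pasta
  4   | pop | yellow | soccer | coupe | tacos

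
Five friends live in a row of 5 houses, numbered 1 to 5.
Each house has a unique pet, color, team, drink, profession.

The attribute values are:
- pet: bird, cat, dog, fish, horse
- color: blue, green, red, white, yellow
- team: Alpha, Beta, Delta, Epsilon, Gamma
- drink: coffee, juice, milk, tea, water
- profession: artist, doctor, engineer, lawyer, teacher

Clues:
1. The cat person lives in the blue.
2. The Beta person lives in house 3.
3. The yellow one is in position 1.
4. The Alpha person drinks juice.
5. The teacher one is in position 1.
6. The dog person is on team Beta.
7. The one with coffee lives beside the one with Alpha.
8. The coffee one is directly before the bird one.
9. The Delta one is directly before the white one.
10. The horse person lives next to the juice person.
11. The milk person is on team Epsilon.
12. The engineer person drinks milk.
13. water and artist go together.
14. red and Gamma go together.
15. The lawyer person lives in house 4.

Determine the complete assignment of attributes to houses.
Solution:

House | Pet | Color | Team | Drink | Profession
-----------------------------------------------
  1   | horse | yellow | Delta | coffee | teacher
  2   | bird | white | Alpha | juice | doctor
  3   | dog | green | Beta | water | artist
  4   | fish | red | Gamma | tea | lawyer
  5   | cat | blue | Epsilon | milk | engineer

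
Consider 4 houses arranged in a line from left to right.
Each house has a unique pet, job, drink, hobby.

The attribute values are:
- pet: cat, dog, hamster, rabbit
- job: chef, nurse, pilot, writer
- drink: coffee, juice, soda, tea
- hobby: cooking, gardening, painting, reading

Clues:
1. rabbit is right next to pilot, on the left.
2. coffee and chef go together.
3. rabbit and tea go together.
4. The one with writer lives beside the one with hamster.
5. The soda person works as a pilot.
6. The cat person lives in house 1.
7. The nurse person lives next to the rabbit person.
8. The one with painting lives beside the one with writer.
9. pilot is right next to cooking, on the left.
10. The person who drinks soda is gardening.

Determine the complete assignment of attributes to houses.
Solution:

House | Pet | Job | Drink | Hobby
---------------------------------
  1   | cat | nurse | juice | painting
  2   | rabbit | writer | tea | reading
  3   | hamster | pilot | soda | gardening
  4   | dog | chef | coffee | cooking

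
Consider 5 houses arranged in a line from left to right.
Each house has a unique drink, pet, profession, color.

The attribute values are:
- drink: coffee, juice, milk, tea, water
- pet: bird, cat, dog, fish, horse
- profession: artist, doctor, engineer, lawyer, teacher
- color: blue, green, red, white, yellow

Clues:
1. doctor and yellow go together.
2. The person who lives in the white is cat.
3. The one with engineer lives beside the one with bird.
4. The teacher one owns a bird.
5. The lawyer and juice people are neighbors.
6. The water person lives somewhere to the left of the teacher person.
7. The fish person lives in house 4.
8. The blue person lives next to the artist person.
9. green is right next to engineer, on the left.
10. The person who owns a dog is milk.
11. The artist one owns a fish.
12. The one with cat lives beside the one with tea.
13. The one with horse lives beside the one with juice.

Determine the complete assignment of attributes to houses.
Solution:

House | Drink | Pet | Profession | Color
----------------------------------------
  1   | water | horse | lawyer | green
  2   | juice | cat | engineer | white
  3   | tea | bird | teacher | blue
  4   | coffee | fish | artist | red
  5   | milk | dog | doctor | yellow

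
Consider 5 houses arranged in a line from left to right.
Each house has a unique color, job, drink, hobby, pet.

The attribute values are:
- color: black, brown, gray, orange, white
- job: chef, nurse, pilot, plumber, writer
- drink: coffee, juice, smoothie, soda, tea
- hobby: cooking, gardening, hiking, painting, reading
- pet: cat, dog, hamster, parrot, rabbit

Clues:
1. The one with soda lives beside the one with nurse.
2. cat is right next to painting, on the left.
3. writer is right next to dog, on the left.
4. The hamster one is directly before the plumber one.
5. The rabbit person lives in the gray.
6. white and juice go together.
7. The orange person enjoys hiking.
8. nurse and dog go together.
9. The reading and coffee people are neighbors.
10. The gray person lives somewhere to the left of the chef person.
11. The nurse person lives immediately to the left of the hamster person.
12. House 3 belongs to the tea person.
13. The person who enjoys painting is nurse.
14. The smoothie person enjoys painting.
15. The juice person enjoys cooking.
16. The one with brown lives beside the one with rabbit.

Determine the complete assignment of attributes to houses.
Solution:

House | Color | Job | Drink | Hobby | Pet
-----------------------------------------
  1   | orange | writer | soda | hiking | cat
  2   | black | nurse | smoothie | painting | dog
  3   | brown | pilot | tea | reading | hamster
  4   | gray | plumber | coffee | gardening | rabbit
  5   | white | chef | juice | cooking | parrot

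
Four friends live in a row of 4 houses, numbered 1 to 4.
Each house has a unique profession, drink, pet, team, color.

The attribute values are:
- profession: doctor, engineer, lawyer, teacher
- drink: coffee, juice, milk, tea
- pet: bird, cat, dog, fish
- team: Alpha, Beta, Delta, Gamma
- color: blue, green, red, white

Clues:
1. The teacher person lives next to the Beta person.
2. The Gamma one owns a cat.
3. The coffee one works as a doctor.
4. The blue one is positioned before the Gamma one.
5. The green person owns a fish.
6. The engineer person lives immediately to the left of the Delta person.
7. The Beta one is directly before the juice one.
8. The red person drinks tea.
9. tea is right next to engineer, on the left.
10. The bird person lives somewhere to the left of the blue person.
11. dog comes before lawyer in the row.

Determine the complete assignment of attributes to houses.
Solution:

House | Profession | Drink | Pet | Team | Color
-----------------------------------------------
  1   | teacher | tea | bird | Alpha | red
  2   | engineer | milk | dog | Beta | blue
  3   | lawyer | juice | fish | Delta | green
  4   | doctor | coffee | cat | Gamma | white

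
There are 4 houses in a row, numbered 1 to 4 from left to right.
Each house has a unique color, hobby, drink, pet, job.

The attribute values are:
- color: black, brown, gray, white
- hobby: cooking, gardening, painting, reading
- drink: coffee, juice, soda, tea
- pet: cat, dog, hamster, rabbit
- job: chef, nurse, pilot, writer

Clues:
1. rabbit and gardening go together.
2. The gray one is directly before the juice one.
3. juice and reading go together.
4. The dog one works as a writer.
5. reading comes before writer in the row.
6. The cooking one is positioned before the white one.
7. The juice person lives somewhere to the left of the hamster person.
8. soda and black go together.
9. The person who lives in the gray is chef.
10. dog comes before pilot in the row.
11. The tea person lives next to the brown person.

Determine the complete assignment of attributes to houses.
Solution:

House | Color | Hobby | Drink | Pet | Job
-----------------------------------------
  1   | gray | gardening | tea | rabbit | chef
  2   | brown | reading | juice | cat | nurse
  3   | black | cooking | soda | dog | writer
  4   | white | painting | coffee | hamster | pilot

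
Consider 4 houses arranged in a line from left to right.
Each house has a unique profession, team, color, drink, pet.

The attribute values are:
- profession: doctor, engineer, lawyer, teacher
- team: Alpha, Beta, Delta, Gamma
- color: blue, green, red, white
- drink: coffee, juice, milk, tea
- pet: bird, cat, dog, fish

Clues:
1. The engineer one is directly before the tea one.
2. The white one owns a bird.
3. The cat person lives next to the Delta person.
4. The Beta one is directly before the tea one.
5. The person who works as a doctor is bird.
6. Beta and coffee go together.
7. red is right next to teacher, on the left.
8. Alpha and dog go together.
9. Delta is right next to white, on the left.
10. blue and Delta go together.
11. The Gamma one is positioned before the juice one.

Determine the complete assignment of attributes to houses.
Solution:

House | Profession | Team | Color | Drink | Pet
-----------------------------------------------
  1   | engineer | Beta | red | coffee | cat
  2   | teacher | Delta | blue | tea | fish
  3   | doctor | Gamma | white | milk | bird
  4   | lawyer | Alpha | green | juice | dog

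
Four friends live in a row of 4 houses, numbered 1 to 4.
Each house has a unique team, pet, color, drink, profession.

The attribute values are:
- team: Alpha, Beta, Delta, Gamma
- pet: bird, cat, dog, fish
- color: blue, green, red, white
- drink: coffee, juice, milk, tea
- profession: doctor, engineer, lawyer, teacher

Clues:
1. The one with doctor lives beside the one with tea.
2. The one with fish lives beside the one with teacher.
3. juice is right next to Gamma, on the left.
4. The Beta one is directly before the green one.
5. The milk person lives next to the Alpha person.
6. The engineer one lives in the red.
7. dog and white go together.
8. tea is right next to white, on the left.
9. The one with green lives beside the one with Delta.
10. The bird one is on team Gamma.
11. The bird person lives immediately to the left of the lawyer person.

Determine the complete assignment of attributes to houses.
Solution:

House | Team | Pet | Color | Drink | Profession
-----------------------------------------------
  1   | Beta | fish | blue | juice | doctor
  2   | Gamma | bird | green | tea | teacher
  3   | Delta | dog | white | milk | lawyer
  4   | Alpha | cat | red | coffee | engineer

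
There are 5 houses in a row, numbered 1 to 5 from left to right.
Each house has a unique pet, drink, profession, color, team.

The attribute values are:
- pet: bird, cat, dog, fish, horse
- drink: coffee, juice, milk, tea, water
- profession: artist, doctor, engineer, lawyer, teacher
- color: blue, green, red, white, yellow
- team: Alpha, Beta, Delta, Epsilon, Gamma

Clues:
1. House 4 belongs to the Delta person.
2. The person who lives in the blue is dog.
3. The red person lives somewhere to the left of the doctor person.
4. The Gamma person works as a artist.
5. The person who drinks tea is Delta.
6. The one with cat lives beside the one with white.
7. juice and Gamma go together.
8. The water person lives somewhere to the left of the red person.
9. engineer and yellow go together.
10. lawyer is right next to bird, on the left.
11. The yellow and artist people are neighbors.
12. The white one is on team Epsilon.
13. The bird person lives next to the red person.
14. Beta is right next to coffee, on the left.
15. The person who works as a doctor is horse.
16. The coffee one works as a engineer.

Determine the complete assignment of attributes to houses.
Solution:

House | Pet | Drink | Profession | Color | Team
-----------------------------------------------
  1   | dog | water | lawyer | blue | Beta
  2   | bird | coffee | engineer | yellow | Alpha
  3   | fish | juice | artist | red | Gamma
  4   | cat | tea | teacher | green | Delta
  5   | horse | milk | doctor | white | Epsilon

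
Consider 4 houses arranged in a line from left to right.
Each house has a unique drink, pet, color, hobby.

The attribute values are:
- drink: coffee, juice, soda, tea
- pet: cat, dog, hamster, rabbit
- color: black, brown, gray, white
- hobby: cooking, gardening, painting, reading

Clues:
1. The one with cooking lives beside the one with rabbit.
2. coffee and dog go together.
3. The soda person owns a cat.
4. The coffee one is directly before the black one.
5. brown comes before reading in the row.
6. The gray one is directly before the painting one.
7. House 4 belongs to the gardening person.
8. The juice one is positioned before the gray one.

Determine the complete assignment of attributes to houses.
Solution:

House | Drink | Pet | Color | Hobby
-----------------------------------
  1   | juice | hamster | brown | cooking
  2   | tea | rabbit | gray | reading
  3   | coffee | dog | white | painting
  4   | soda | cat | black | gardening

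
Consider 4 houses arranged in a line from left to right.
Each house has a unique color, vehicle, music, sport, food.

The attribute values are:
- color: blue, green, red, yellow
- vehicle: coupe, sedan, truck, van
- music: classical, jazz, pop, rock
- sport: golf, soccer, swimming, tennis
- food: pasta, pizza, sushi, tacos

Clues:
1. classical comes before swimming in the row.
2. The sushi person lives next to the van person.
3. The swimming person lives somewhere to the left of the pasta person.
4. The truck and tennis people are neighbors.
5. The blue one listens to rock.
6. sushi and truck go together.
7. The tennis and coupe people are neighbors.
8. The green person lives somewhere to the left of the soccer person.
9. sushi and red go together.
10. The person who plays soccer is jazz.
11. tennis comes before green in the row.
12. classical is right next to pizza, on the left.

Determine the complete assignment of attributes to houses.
Solution:

House | Color | Vehicle | Music | Sport | Food
----------------------------------------------
  1   | red | truck | classical | golf | sushi
  2   | blue | van | rock | tennis | pizza
  3   | green | coupe | pop | swimming | tacos
  4   | yellow | sedan | jazz | soccer | pasta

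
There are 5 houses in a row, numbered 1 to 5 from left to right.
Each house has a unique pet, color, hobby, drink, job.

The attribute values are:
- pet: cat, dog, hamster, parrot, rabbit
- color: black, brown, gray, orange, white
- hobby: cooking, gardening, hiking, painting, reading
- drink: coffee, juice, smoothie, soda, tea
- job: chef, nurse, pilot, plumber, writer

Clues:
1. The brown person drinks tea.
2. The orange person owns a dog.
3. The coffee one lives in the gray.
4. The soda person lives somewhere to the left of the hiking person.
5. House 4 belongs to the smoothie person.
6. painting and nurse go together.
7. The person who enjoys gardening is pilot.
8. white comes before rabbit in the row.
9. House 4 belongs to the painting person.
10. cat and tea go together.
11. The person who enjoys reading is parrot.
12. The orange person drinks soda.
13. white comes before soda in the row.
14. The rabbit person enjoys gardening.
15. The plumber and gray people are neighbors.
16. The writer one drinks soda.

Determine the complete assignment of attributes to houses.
Solution:

House | Pet | Color | Hobby | Drink | Job
-----------------------------------------
  1   | parrot | white | reading | juice | plumber
  2   | rabbit | gray | gardening | coffee | pilot
  3   | dog | orange | cooking | soda | writer
  4   | hamster | black | painting | smoothie | nurse
  5   | cat | brown | hiking | tea | chef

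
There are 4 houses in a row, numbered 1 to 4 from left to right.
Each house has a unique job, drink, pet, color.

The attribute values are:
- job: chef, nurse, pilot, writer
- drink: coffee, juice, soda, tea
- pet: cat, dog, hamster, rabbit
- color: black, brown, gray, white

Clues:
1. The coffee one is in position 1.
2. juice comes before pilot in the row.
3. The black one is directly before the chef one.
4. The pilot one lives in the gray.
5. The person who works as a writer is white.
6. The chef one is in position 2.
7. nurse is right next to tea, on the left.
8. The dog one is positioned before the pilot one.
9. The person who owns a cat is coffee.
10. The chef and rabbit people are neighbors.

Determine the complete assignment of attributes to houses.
Solution:

House | Job | Drink | Pet | Color
---------------------------------
  1   | nurse | coffee | cat | black
  2   | chef | tea | dog | brown
  3   | writer | juice | rabbit | white
  4   | pilot | soda | hamster | gray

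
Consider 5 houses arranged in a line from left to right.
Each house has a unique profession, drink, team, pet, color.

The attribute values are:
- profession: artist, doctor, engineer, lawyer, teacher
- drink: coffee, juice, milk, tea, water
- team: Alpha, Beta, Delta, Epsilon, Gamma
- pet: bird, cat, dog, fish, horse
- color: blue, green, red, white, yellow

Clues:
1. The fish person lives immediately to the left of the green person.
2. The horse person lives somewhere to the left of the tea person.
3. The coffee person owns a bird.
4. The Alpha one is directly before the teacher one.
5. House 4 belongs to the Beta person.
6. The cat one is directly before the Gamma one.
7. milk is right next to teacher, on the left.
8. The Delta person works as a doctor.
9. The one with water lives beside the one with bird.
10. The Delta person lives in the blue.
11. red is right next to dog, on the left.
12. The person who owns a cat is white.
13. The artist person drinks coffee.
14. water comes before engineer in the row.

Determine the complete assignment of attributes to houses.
Solution:

House | Profession | Drink | Team | Pet | Color
-----------------------------------------------
  1   | lawyer | milk | Alpha | cat | white
  2   | teacher | water | Gamma | fish | yellow
  3   | artist | coffee | Epsilon | bird | green
  4   | engineer | juice | Beta | horse | red
  5   | doctor | tea | Delta | dog | blue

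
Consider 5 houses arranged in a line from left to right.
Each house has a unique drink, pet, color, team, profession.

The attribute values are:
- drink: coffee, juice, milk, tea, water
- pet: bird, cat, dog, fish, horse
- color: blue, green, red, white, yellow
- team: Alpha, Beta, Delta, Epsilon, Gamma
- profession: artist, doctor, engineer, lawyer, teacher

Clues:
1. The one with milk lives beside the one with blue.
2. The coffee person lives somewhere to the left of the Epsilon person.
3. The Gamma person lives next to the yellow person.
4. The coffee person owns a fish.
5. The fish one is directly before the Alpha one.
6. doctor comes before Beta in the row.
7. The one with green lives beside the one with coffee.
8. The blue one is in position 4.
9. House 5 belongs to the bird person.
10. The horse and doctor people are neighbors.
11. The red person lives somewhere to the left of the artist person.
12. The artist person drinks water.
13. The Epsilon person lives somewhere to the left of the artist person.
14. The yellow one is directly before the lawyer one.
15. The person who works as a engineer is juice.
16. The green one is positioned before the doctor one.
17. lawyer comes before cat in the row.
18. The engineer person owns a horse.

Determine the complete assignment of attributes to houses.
Solution:

House | Drink | Pet | Color | Team | Profession
-----------------------------------------------
  1   | juice | horse | green | Gamma | engineer
  2   | coffee | fish | yellow | Delta | doctor
  3   | milk | dog | red | Alpha | lawyer
  4   | tea | cat | blue | Epsilon | teacher
  5   | water | bird | white | Beta | artist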